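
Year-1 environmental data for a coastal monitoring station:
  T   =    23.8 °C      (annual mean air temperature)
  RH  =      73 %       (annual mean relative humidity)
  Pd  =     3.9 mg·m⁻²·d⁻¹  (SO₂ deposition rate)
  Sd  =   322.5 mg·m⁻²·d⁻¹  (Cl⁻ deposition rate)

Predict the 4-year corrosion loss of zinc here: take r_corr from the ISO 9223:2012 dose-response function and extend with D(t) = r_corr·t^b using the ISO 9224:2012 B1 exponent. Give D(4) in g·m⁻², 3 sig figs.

zinc: temperature factor f = -0.071·(13.8) = -0.9798
  Pd branch = 0.0129·Pd^0.44·e^(0.046·RH+f) = 0.2532 μm/a
  Cl⁻ term: 0.0175·322.5^0.57·exp(0.008·73+0.085·23.8) = 6.384
  r_corr = 0.2532 + 6.384 = 6.637 μm/a
Power-law: D(4) = r_corr · 4^0.813
  D(4) = 6.637 × 4^0.813 = 6.637 × 3.087 = 20.49 μm
  Mass loss = 20.49 μm × 7.14 g/cm³ = 146.3 g·m⁻²

D(4) = 146 g·m⁻²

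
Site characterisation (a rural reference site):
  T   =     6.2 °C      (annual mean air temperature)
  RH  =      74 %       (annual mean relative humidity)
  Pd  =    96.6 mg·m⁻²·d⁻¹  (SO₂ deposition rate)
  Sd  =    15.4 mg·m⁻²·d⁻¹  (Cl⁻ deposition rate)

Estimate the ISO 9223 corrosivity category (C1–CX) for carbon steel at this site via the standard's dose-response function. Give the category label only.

C4

carbon steel: T≤10 °C ⇒ hinge +0.150·(6.2−10) = -0.5700
  SO₂ term: 1.77·96.6^0.52·exp(0.02·74-0.5700) = 47.36
  Cl⁻ term: 0.102·15.4^0.62·exp(0.033·74+0.04·6.2) = 8.187
  r_corr = 47.36 + 8.187 = 55.54 μm/a
55.5 μm/a falls in (50, 80] for carbon steel → category C4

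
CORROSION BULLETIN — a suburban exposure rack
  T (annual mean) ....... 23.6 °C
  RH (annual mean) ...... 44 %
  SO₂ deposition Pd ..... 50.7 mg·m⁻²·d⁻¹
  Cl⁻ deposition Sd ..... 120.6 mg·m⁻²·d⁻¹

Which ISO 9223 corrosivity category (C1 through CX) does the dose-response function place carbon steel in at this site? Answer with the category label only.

carbon steel: temperature factor f = -0.054·(13.6) = -0.7344
  Pd branch = 1.77·Pd^0.52·e^(0.02·RH+f) = 15.77 μm/a
  Cl⁻ term: 0.102·120.6^0.62·exp(0.033·44+0.04·23.6) = 21.86
  sum: 15.77 + 21.86 → r_corr = 37.63 μm/a
Category bounds: 25…50 μm/a bracket r_corr ⇒ C3

C3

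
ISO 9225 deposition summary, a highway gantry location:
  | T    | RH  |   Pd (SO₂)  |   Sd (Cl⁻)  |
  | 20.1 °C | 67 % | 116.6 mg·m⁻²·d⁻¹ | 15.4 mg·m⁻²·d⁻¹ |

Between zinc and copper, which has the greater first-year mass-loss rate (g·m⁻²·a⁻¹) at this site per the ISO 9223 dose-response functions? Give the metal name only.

zinc: f(T) = -0.071·(T−10) [T>10 °C] = -0.7171
  sulphur-dioxide contribution → 1.114 μm/a
  chloride contribution → 0.7847 μm/a
  ⇒ r_corr(zinc) = 1.899 μm/a
  mass loss = 1.899 μm/a × 7.14 g/cm³ = 13.56 g·m⁻²·a⁻¹
copper: temperature factor f = -0.080·(10.1) = -0.8080
  sulphur-dioxide contribution → 0.4241 μm/a
  chloride contribution → 0.6406 μm/a
  ⇒ r_corr(copper) = 1.065 μm/a
  mass loss = 1.065 μm/a × 8.96 g/cm³ = 9.54 g·m⁻²·a⁻¹
Ordering by g·m⁻²·a⁻¹: zinc (13.6) > copper (9.54)

zinc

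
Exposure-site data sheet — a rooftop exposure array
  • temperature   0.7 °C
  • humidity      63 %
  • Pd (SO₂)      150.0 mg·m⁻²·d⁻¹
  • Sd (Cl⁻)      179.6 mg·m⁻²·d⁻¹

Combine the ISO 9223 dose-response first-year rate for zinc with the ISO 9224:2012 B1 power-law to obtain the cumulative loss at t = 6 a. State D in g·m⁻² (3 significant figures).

D(6) = 63.8 g·m⁻²

zinc: temperature factor f = +0.038·(-9.3) = -0.3534
  sulphur-dioxide contribution → 1.49 μm/a
  chloride contribution → 0.5925 μm/a
  total first-year rate 2.083 μm/a
Power-law: D(6) = r_corr · 6^0.813
  D(6) = 2.083 × 6^0.813 = 2.083 × 4.292 = 8.938 μm
  Mass loss = 8.938 μm × 7.14 g/cm³ = 63.81 g·m⁻²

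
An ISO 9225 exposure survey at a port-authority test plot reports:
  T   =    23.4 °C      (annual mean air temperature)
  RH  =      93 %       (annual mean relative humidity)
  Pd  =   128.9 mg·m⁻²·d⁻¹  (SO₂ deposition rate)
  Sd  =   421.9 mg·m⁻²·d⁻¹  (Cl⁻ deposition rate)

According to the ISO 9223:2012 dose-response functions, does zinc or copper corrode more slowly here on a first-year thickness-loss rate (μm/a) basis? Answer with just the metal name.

copper

zinc: f(T) = -0.071·(T−10) [T>10 °C] = -0.9514
  SO₂ term: 0.0129·128.9^0.44·exp(0.046·93-0.9514) = 3.047
  Sd branch = 0.0175·Sd^0.57·e^(0.008·RH+0.085·T) = 8.44 μm/a
  r_corr = 3.047 + 8.44 = 11.49 μm/a
copper: f(T) = -0.080·(T−10) [T>10 °C] = -1.0720
  SO₂ term: 0.0053·128.9^0.26·exp(0.059·93-1.0720) = 1.55
  Sd branch = 0.01025·Sd^0.27·e^(0.036·RH+0.049·T) = 4.694 μm/a
  r_corr = 1.55 + 4.694 = 6.244 μm/a
Ordering by μm/a: zinc (11.5) > copper (6.24)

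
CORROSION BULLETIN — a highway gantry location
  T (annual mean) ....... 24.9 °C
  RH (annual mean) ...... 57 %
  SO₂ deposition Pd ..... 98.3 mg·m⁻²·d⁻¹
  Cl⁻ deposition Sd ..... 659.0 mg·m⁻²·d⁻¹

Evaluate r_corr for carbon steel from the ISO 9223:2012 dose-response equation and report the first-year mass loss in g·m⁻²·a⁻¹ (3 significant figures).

r_corr = 1.01e+03 g·m⁻²·a⁻¹

carbon steel: temperature factor f = -0.054·(14.9) = -0.8046
  SO₂ term: 1.77·98.3^0.52·exp(0.02·57-0.8046) = 26.9
  Cl⁻ term: 0.102·659.0^0.62·exp(0.033·57+0.04·24.9) = 101.3
  r_corr = 26.9 + 101.3 = 128.2 μm/a
Convert to mass loss: 128.2 μm/a × 7.85 g/cm³ = 1007 g·m⁻²·a⁻¹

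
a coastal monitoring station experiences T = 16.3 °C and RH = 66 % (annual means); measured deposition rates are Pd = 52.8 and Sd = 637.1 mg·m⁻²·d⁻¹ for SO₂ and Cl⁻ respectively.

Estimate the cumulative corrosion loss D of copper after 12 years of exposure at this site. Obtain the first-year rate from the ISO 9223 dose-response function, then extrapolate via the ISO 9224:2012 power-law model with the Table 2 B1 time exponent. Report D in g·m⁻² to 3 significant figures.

copper: f(T) = -0.080·(T−10) [T>10 °C] = -0.5040
  Pd branch = 0.0053·Pd^0.26·e^(0.059·RH+f) = 0.441 μm/a
  Cl⁻ term: 0.01025·637.1^0.27·exp(0.036·66+0.049·16.3) = 1.402
  r_corr = 0.441 + 1.402 = 1.843 μm/a
ISO 9224: D(t) = r_corr · t^b with b = 0.667 (copper, B1)
  D(12) = 1.843 × 12^0.667 = 1.843 × 5.246 = 9.666 μm
  Mass loss = 9.666 μm × 8.96 g/cm³ = 86.6 g·m⁻²

D(12) = 86.6 g·m⁻²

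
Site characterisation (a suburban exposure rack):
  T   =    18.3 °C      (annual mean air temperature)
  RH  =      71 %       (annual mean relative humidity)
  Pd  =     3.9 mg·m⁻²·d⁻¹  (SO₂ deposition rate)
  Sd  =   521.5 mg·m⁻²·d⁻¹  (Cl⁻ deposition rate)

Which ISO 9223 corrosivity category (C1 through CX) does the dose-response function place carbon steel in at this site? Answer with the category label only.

carbon steel: f(T) = -0.054·(T−10) [T>10 °C] = -0.4482
  SO₂ term: 1.77·3.9^0.52·exp(0.02·71-0.4482) = 9.492
  Cl⁻ term: 0.102·521.5^0.62·exp(0.033·71+0.04·18.3) = 106.8
  r_corr = 9.492 + 106.8 = 116.3 μm/a
Category bounds: 80…200 μm/a bracket r_corr ⇒ C5

C5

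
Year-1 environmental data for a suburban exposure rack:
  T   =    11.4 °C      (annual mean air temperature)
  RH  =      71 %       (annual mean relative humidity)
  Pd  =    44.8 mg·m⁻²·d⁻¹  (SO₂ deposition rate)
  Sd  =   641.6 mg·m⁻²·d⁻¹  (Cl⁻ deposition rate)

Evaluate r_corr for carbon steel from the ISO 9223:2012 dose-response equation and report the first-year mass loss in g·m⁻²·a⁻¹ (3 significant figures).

carbon steel: temperature factor f = -0.054·(1.4) = -0.0756
  Pd branch = 1.77·Pd^0.52·e^(0.02·RH+f) = 49.03 μm/a
  Sd branch = 0.102·Sd^0.62·e^(0.033·RH+0.04·T) = 92.19 μm/a
  r_corr = 49.03 + 92.19 = 141.2 μm/a
Convert to mass loss: 141.2 μm/a × 7.85 g/cm³ = 1109 g·m⁻²·a⁻¹

r_corr = 1.11e+03 g·m⁻²·a⁻¹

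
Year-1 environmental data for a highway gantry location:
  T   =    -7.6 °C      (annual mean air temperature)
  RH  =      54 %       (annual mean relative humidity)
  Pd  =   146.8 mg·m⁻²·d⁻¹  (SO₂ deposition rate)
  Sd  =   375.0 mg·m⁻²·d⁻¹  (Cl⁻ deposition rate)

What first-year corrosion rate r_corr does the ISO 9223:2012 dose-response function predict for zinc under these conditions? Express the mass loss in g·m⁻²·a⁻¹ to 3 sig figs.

r_corr = 8.04 g·m⁻²·a⁻¹

zinc: f(T) = +0.038·(T−10) [T≤10 °C] = -0.6688
  sulphur-dioxide contribution → 0.7117 μm/a
  chloride contribution → 0.4143 μm/a
  total first-year rate 1.126 μm/a
Convert to mass loss: 1.126 μm/a × 7.14 g/cm³ = 8.039 g·m⁻²·a⁻¹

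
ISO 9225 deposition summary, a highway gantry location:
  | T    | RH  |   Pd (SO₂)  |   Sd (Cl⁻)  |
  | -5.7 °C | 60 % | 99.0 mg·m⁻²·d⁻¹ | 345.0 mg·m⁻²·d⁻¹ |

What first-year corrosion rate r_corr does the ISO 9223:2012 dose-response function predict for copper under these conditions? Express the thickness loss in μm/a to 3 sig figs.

copper: temperature factor f = +0.126·(-15.7) = -1.9782
  Pd branch = 0.0053·Pd^0.26·e^(0.059·RH+f) = 0.08345 μm/a
  Cl⁻ term: 0.01025·345.0^0.27·exp(0.036·60+0.049·-5.7) = 0.3256
  sum: 0.08345 + 0.3256 → r_corr = 0.4091 μm/a

r_corr = 0.409 μm/a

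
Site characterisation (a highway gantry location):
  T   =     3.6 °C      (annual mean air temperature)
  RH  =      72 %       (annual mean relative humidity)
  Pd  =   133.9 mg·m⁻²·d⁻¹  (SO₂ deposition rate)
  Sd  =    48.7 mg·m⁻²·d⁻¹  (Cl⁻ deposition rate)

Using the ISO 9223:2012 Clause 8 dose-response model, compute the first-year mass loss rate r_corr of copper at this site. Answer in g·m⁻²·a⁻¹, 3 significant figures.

copper: T≤10 °C ⇒ hinge +0.126·(3.6−10) = -0.8064
  Pd branch = 0.0053·Pd^0.26·e^(0.059·RH+f) = 0.5914 μm/a
  Cl⁻ term: 0.01025·48.7^0.27·exp(0.036·72+0.049·3.6) = 0.4663
  sum: 0.5914 + 0.4663 → r_corr = 1.058 μm/a
Convert to mass loss: 1.058 μm/a × 8.96 g/cm³ = 9.477 g·m⁻²·a⁻¹

r_corr = 9.48 g·m⁻²·a⁻¹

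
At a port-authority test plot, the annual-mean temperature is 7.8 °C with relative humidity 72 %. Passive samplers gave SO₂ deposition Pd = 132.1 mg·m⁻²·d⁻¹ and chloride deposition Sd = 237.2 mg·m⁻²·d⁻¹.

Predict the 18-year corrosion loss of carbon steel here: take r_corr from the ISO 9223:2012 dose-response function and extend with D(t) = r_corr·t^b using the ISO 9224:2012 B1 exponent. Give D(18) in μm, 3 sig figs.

D(18) = 510 μm

carbon steel: f(T) = +0.150·(T−10) [T≤10 °C] = -0.3300
  sulphur-dioxide contribution → 68.06 μm/a
  chloride contribution → 44.52 μm/a
  total first-year rate 112.6 μm/a
Long-term exponent b (ISO 9224 Table 2, B1) = 0.523
  D(18) = 112.6 × 18^0.523 = 112.6 × 4.534 = 510.5 μm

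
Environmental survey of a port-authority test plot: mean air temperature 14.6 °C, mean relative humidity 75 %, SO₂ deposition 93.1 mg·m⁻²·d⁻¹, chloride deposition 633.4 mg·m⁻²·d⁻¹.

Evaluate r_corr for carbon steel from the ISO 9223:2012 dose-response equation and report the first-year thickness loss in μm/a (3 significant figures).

r_corr = 184 μm/a

carbon steel: f(T) = -0.054·(T−10) [T>10 °C] = -0.2484
  sulphur-dioxide contribution → 65.37 μm/a
  chloride contribution → 118.6 μm/a
  total first-year rate 184 μm/a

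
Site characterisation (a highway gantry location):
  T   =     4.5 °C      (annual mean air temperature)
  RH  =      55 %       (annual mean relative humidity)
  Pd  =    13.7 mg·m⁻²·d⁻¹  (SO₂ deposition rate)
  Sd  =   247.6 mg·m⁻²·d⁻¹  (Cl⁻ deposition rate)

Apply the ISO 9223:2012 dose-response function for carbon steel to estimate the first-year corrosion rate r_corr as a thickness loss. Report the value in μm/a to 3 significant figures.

carbon steel: f(T) = +0.150·(T−10) [T≤10 °C] = -0.8250
  sulphur-dioxide contribution → 9.089 μm/a
  chloride contribution → 22.86 μm/a
  total first-year rate 31.95 μm/a

r_corr = 32.0 μm/a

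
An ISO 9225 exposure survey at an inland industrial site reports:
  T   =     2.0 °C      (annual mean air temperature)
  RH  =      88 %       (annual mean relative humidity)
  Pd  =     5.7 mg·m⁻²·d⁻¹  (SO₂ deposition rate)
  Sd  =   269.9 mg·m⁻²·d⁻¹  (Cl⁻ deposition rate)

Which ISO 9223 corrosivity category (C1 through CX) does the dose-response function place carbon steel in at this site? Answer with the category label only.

carbon steel: T≤10 °C ⇒ hinge +0.150·(2.0−10) = -1.2000
  Pd branch = 1.77·Pd^0.52·e^(0.02·RH+f) = 7.66 μm/a
  Cl⁻ term: 0.102·269.9^0.62·exp(0.033·88+0.04·2.0) = 64.85
  sum: 7.66 + 64.85 → r_corr = 72.51 μm/a
ISO 9223 Table 2 (carbon steel): 50 < 72.5 ≤ 80 μm/a ⇒ C4

C4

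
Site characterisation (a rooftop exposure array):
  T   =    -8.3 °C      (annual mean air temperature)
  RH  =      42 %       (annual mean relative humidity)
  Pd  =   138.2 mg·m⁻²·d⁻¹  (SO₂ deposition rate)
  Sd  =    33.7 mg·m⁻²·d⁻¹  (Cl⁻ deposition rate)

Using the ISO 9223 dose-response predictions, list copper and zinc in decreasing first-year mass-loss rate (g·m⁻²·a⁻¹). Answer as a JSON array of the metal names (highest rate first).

copper: T≤10 °C ⇒ hinge +0.126·(-8.3−10) = -2.3058
  sulphur-dioxide contribution → 0.02268 μm/a
  chloride contribution → 0.08002 μm/a
  ⇒ r_corr(copper) = 0.1027 μm/a
  mass loss = 0.1027 μm/a × 8.96 g/cm³ = 0.9202 g·m⁻²·a⁻¹
zinc: f(T) = +0.038·(T−10) [T≤10 °C] = -0.6954
  sulphur-dioxide contribution → 0.3886 μm/a
  chloride contribution → 0.08981 μm/a
  total first-year rate 0.4784 μm/a
  mass loss = 0.4784 μm/a × 7.14 g/cm³ = 3.416 g·m⁻²·a⁻¹
Ordering by g·m⁻²·a⁻¹: zinc (3.42) > copper (0.92)

["zinc", "copper"]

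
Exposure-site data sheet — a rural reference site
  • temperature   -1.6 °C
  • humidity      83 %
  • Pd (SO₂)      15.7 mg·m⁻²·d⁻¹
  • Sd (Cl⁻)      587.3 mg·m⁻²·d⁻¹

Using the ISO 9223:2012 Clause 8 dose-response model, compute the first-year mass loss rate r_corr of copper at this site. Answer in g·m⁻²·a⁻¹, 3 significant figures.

r_corr = 12.4 g·m⁻²·a⁻¹

copper: f(T) = +0.126·(T−10) [T≤10 °C] = -1.4616
  Pd branch = 0.0053·Pd^0.26·e^(0.059·RH+f) = 0.3367 μm/a
  Sd branch = 0.01025·Sd^0.27·e^(0.036·RH+0.049·T) = 1.052 μm/a
  r_corr = 0.3367 + 1.052 = 1.388 μm/a
Convert to mass loss: 1.388 μm/a × 8.96 g/cm³ = 12.44 g·m⁻²·a⁻¹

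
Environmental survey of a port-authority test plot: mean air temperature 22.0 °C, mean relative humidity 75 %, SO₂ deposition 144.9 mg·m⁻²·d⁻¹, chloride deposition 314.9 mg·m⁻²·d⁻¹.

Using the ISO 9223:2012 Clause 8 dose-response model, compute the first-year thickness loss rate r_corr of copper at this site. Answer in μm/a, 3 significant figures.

copper: f(T) = -0.080·(T−10) [T>10 °C] = -0.9600
  sulphur-dioxide contribution → 0.618 μm/a
  chloride contribution → 2.118 μm/a
  ⇒ r_corr(copper) = 2.736 μm/a

r_corr = 2.74 μm/a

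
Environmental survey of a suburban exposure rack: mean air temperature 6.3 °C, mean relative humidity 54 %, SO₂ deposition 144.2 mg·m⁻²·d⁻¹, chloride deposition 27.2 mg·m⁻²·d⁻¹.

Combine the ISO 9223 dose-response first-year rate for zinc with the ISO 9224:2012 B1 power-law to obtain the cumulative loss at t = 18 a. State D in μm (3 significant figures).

zinc: f(T) = +0.038·(T−10) [T≤10 °C] = -0.1406
  SO₂ term: 0.0129·144.2^0.44·exp(0.046·54-0.1406) = 1.197
  Cl⁻ term: 0.0175·27.2^0.57·exp(0.008·54+0.085·6.3) = 0.3026
  sum: 1.197 + 0.3026 → r_corr = 1.5 μm/a
Long-term exponent b (ISO 9224 Table 2, B1) = 0.813
  D(18) = 1.5 × 18^0.813 = 1.5 × 10.48 = 15.73 μm

D(18) = 15.7 μm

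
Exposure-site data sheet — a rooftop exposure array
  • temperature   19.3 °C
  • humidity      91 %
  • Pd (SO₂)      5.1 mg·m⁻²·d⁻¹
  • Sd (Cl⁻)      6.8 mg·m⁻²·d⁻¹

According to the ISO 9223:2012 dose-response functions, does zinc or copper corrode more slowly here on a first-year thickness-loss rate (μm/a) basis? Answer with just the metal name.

zinc: T>10 °C ⇒ hinge -0.071·(19.3−10) = -0.6603
  sulphur-dioxide contribution → 0.8977 μm/a
  chloride contribution → 0.5574 μm/a
  ⇒ r_corr(zinc) = 1.455 μm/a
copper: T>10 °C ⇒ hinge -0.080·(19.3−10) = -0.7440
  sulphur-dioxide contribution → 0.8258 μm/a
  chloride contribution → 1.172 μm/a
  ⇒ r_corr(copper) = 1.998 μm/a
Ordering by μm/a: copper (2) > zinc (1.46)

zinc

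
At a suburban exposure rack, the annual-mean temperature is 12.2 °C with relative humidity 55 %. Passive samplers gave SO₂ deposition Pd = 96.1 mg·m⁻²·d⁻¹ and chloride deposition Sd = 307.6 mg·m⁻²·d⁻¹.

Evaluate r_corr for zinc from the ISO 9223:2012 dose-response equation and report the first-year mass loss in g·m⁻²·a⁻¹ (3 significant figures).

r_corr = 21.7 g·m⁻²·a⁻¹

zinc: temperature factor f = -0.071·(2.2) = -0.1562
  sulphur-dioxide contribution → 1.033 μm/a
  chloride contribution → 2.007 μm/a
  ⇒ r_corr(zinc) = 3.04 μm/a
Convert to mass loss: 3.04 μm/a × 7.14 g/cm³ = 21.71 g·m⁻²·a⁻¹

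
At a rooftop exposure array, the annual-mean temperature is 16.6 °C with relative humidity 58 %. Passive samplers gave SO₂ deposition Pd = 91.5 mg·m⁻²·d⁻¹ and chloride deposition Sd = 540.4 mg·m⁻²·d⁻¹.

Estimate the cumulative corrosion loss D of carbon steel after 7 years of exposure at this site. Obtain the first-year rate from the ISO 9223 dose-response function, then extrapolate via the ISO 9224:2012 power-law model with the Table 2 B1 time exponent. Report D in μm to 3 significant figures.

D(7) = 298 μm

carbon steel: T>10 °C ⇒ hinge -0.054·(16.6−10) = -0.3564
  sulphur-dioxide contribution → 41.39 μm/a
  chloride contribution → 66.45 μm/a
  total first-year rate 107.8 μm/a
Power-law: D(7) = r_corr · 7^0.523
  D(7) = 107.8 × 7^0.523 = 107.8 × 2.767 = 298.4 μm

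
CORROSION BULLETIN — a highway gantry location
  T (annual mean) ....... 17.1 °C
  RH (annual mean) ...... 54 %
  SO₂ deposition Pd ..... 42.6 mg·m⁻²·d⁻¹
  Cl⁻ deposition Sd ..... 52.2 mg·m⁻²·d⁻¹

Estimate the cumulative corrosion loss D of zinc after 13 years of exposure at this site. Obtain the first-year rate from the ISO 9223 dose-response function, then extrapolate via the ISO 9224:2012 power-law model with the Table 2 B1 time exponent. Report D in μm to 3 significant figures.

zinc: temperature factor f = -0.071·(7.1) = -0.5041
  SO₂ term: 0.0129·42.6^0.44·exp(0.046·54-0.5041) = 0.4868
  Cl⁻ term: 0.0175·52.2^0.57·exp(0.008·54+0.085·17.1) = 1.099
  sum: 0.4868 + 1.099 → r_corr = 1.586 μm/a
Power-law: D(13) = r_corr · 13^0.813
  D(13) = 1.586 × 13^0.813 = 1.586 × 8.047 = 12.76 μm

D(13) = 12.8 μm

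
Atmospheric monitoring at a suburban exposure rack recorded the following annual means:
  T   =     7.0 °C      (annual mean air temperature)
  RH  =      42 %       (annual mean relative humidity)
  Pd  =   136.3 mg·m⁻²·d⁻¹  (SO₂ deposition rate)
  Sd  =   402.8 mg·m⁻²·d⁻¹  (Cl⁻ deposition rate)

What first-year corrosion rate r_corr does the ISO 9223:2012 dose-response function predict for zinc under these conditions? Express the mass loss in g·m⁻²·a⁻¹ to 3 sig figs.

zinc: f(T) = +0.038·(T−10) [T≤10 °C] = -0.1140
  Pd branch = 0.0129·Pd^0.44·e^(0.046·RH+f) = 0.6907 μm/a
  Sd branch = 0.0175·Sd^0.57·e^(0.008·RH+0.085·T) = 1.356 μm/a
  r_corr = 0.6907 + 1.356 = 2.047 μm/a
Convert to mass loss: 2.047 μm/a × 7.14 g/cm³ = 14.61 g·m⁻²·a⁻¹

r_corr = 14.6 g·m⁻²·a⁻¹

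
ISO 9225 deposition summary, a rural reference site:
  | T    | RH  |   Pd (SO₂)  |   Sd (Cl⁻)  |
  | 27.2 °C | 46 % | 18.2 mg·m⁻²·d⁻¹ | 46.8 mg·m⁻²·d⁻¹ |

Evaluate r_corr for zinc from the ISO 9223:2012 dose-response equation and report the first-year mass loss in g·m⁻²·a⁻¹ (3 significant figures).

zinc: f(T) = -0.071·(T−10) [T>10 °C] = -1.2212
  SO₂ term: 0.0129·18.2^0.44·exp(0.046·46-1.2212) = 0.1131
  Cl⁻ term: 0.0175·46.8^0.57·exp(0.008·46+0.085·27.2) = 2.286
  sum: 0.1131 + 2.286 → r_corr = 2.399 μm/a
Convert to mass loss: 2.399 μm/a × 7.14 g/cm³ = 17.13 g·m⁻²·a⁻¹

r_corr = 17.1 g·m⁻²·a⁻¹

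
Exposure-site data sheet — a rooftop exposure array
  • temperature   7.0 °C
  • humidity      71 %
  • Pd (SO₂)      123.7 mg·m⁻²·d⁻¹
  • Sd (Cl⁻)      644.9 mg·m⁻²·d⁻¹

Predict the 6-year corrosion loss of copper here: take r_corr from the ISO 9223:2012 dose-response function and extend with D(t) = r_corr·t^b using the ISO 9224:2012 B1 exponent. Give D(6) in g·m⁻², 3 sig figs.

D(6) = 56.4 g·m⁻²

copper: temperature factor f = +0.126·(-3.0) = -0.3780
  sulphur-dioxide contribution → 0.8383 μm/a
  chloride contribution → 1.067 μm/a
  ⇒ r_corr(copper) = 1.906 μm/a
Long-term exponent b (ISO 9224 Table 2, B1) = 0.667
  D(6) = 1.906 × 6^0.667 = 1.906 × 3.304 = 6.296 μm
  Mass loss = 6.296 μm × 8.96 g/cm³ = 56.41 g·m⁻²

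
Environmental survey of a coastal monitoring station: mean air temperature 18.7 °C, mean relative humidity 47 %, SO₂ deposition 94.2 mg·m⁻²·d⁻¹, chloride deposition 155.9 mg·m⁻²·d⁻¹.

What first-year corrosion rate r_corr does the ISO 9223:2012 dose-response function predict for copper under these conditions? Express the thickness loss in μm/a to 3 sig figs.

r_corr = 0.682 μm/a

copper: f(T) = -0.080·(T−10) [T>10 °C] = -0.6960
  Pd branch = 0.0053·Pd^0.26·e^(0.059·RH+f) = 0.1379 μm/a
  Sd branch = 0.01025·Sd^0.27·e^(0.036·RH+0.049·T) = 0.544 μm/a
  r_corr = 0.1379 + 0.544 = 0.6819 μm/a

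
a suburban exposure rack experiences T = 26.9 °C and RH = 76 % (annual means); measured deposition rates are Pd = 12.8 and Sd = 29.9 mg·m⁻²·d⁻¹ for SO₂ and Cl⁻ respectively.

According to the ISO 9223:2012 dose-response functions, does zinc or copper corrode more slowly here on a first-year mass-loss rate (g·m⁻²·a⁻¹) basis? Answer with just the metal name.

zinc: f(T) = -0.071·(T−10) [T>10 °C] = -1.1999
  SO₂ term: 0.0129·12.8^0.44·exp(0.046·76-1.1999) = 0.3935
  Cl⁻ term: 0.0175·29.9^0.57·exp(0.008·76+0.085·26.9) = 2.194
  sum: 0.3935 + 2.194 → r_corr = 2.587 μm/a
  mass loss = 2.587 μm/a × 7.14 g/cm³ = 18.47 g·m⁻²·a⁻¹
copper: T>10 °C ⇒ hinge -0.080·(26.9−10) = -1.3520
  Pd branch = 0.0053·Pd^0.26·e^(0.059·RH+f) = 0.2357 μm/a
  Cl⁻ term: 0.01025·29.9^0.27·exp(0.036·76+0.049·26.9) = 1.479
  r_corr = 0.2357 + 1.479 = 1.714 μm/a
  mass loss = 1.714 μm/a × 8.96 g/cm³ = 15.36 g·m⁻²·a⁻¹
Ordering by g·m⁻²·a⁻¹: zinc (18.5) > copper (15.4)

copper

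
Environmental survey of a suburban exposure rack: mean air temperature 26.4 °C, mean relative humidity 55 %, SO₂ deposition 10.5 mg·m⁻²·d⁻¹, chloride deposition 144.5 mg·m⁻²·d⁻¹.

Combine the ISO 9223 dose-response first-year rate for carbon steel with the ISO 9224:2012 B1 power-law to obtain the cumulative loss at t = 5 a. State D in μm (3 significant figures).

carbon steel: T>10 °C ⇒ hinge -0.054·(26.4−10) = -0.8856
  Pd branch = 1.77·Pd^0.52·e^(0.02·RH+f) = 7.449 μm/a
  Sd branch = 0.102·Sd^0.62·e^(0.033·RH+0.04·T) = 39.32 μm/a
  r_corr = 7.449 + 39.32 = 46.77 μm/a
Long-term exponent b (ISO 9224 Table 2, B1) = 0.523
  D(5) = 46.77 × 5^0.523 = 46.77 × 2.32 = 108.5 μm

D(5) = 109 μm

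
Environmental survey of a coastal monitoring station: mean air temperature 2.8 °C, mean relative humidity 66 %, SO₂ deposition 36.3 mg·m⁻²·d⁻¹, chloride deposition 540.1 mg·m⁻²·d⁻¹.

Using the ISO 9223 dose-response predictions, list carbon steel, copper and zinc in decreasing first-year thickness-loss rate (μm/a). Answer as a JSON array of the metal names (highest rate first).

["carbon steel", "zinc", "copper"]

carbon steel: temperature factor f = +0.150·(-7.2) = -1.0800
  SO₂ term: 1.77·36.3^0.52·exp(0.02·66-1.0800) = 14.57
  Sd branch = 0.102·Sd^0.62·e^(0.033·RH+0.04·T) = 49.8 μm/a
  sum: 14.57 + 49.8 → r_corr = 64.37 μm/a
copper: T≤10 °C ⇒ hinge +0.126·(2.8−10) = -0.9072
  SO₂ term: 0.0053·36.3^0.26·exp(0.059·66-0.9072) = 0.2673
  Sd branch = 0.01025·Sd^0.27·e^(0.036·RH+0.049·T) = 0.6918 μm/a
  sum: 0.2673 + 0.6918 → r_corr = 0.9591 μm/a
zinc: T≤10 °C ⇒ hinge +0.038·(2.8−10) = -0.2736
  SO₂ term: 0.0129·36.3^0.44·exp(0.046·66-0.2736) = 0.9923
  Sd branch = 0.0175·Sd^0.57·e^(0.008·RH+0.085·T) = 1.359 μm/a
  r_corr = 0.9923 + 1.359 = 2.351 μm/a
Ordering by μm/a: carbon steel (64.4) > zinc (2.35) > copper (0.959)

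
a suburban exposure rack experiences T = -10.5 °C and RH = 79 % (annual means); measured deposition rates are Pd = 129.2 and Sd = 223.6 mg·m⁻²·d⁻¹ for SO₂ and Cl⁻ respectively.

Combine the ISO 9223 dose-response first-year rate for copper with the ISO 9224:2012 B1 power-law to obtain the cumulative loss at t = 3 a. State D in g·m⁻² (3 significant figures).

copper: T≤10 °C ⇒ hinge +0.126·(-10.5−10) = -2.5830
  sulphur-dioxide contribution → 0.1499 μm/a
  chloride contribution → 0.4537 μm/a
  ⇒ r_corr(copper) = 0.6036 μm/a
Power-law: D(3) = r_corr · 3^0.667
  D(3) = 0.6036 × 3^0.667 = 0.6036 × 2.081 = 1.256 μm
  Mass loss = 1.256 μm × 8.96 g/cm³ = 11.25 g·m⁻²

D(3) = 11.3 g·m⁻²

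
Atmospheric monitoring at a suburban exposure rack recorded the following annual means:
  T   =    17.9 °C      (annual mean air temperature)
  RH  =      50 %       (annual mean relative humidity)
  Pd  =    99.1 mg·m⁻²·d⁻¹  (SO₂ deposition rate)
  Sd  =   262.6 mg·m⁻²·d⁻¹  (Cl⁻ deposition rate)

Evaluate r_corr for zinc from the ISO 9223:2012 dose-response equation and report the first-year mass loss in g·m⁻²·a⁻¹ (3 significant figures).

zinc: T>10 °C ⇒ hinge -0.071·(17.9−10) = -0.5609
  SO₂ term: 0.0129·99.1^0.44·exp(0.046·50-0.5609) = 0.5548
  Sd branch = 0.0175·Sd^0.57·e^(0.008·RH+0.085·T) = 2.861 μm/a
  sum: 0.5548 + 2.861 → r_corr = 3.416 μm/a
Convert to mass loss: 3.416 μm/a × 7.14 g/cm³ = 24.39 g·m⁻²·a⁻¹

r_corr = 24.4 g·m⁻²·a⁻¹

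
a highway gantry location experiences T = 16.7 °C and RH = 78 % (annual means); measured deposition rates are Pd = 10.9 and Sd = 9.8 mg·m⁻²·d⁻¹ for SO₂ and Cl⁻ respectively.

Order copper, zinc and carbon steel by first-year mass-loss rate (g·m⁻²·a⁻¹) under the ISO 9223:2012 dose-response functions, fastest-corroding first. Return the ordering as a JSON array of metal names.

copper: temperature factor f = -0.080·(6.7) = -0.5360
  Pd branch = 0.0053·Pd^0.26·e^(0.059·RH+f) = 0.5752 μm/a
  Sd branch = 0.01025·Sd^0.27·e^(0.036·RH+0.049·T) = 0.7132 μm/a
  r_corr = 0.5752 + 0.7132 = 1.288 μm/a
  mass loss = 1.288 μm/a × 8.96 g/cm³ = 11.54 g·m⁻²·a⁻¹
zinc: T>10 °C ⇒ hinge -0.071·(16.7−10) = -0.4757
  Pd branch = 0.0129·Pd^0.44·e^(0.046·RH+f) = 0.8293 μm/a
  Sd branch = 0.0175·Sd^0.57·e^(0.008·RH+0.085·T) = 0.496 μm/a
  sum: 0.8293 + 0.496 → r_corr = 1.325 μm/a
  mass loss = 1.325 μm/a × 7.14 g/cm³ = 9.463 g·m⁻²·a⁻¹
carbon steel: temperature factor f = -0.054·(6.7) = -0.3618
  Pd branch = 1.77·Pd^0.52·e^(0.02·RH+f) = 20.31 μm/a
  Cl⁻ term: 0.102·9.8^0.62·exp(0.033·78+0.04·16.7) = 10.74
  r_corr = 20.31 + 10.74 = 31.06 μm/a
  mass loss = 31.06 μm/a × 7.85 g/cm³ = 243.8 g·m⁻²·a⁻¹
Ordering by g·m⁻²·a⁻¹: carbon steel (244) > copper (11.5) > zinc (9.46)

["carbon steel", "copper", "zinc"]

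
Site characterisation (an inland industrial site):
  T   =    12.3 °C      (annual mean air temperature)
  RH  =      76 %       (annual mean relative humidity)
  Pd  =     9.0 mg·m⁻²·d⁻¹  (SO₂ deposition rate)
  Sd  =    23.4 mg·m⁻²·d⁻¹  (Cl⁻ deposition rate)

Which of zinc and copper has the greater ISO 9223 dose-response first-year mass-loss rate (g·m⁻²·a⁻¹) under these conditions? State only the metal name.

copper

zinc: T>10 °C ⇒ hinge -0.071·(12.3−10) = -0.1633
  SO₂ term: 0.0129·9.0^0.44·exp(0.046·76-0.1633) = 0.9502
  Cl⁻ term: 0.0175·23.4^0.57·exp(0.008·76+0.085·12.3) = 0.5516
  sum: 0.9502 + 0.5516 → r_corr = 1.502 μm/a
  mass loss = 1.502 μm/a × 7.14 g/cm³ = 10.72 g·m⁻²·a⁻¹
copper: temperature factor f = -0.080·(2.3) = -0.1840
  Pd branch = 0.0053·Pd^0.26·e^(0.059·RH+f) = 0.6916 μm/a
  Cl⁻ term: 0.01025·23.4^0.27·exp(0.036·76+0.049·12.3) = 0.6767
  sum: 0.6916 + 0.6767 → r_corr = 1.368 μm/a
  mass loss = 1.368 μm/a × 8.96 g/cm³ = 12.26 g·m⁻²·a⁻¹
Ordering by g·m⁻²·a⁻¹: copper (12.3) > zinc (10.7)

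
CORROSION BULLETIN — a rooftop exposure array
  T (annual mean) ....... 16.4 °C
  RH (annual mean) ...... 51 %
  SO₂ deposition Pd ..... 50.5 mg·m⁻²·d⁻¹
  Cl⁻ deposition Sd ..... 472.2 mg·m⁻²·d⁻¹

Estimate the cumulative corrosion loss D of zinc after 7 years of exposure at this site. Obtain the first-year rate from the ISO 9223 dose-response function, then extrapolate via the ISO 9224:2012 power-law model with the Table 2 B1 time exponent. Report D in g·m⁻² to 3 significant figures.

zinc: T>10 °C ⇒ hinge -0.071·(16.4−10) = -0.4544
  SO₂ term: 0.0129·50.5^0.44·exp(0.046·51-0.4544) = 0.4803
  Cl⁻ term: 0.0175·472.2^0.57·exp(0.008·51+0.085·16.4) = 3.547
  r_corr = 0.4803 + 3.547 = 4.028 μm/a
Long-term exponent b (ISO 9224 Table 2, B1) = 0.813
  D(7) = 4.028 × 7^0.813 = 4.028 × 4.865 = 19.59 μm
  Mass loss = 19.59 μm × 7.14 g/cm³ = 139.9 g·m⁻²

D(7) = 140 g·m⁻²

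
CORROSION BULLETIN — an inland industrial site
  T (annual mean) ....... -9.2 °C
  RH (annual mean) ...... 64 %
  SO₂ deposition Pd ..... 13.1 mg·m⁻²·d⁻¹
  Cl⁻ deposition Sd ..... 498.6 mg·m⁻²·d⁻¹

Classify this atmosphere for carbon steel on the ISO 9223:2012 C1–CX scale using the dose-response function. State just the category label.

C3

carbon steel: f(T) = +0.150·(T−10) [T≤10 °C] = -2.8800
  SO₂ term: 1.77·13.1^0.52·exp(0.02·64-2.8800) = 1.362
  Cl⁻ term: 0.102·498.6^0.62·exp(0.033·64+0.04·-9.2) = 27.45
  sum: 1.362 + 27.45 → r_corr = 28.82 μm/a
28.8 μm/a falls in (25, 50] for carbon steel → category C3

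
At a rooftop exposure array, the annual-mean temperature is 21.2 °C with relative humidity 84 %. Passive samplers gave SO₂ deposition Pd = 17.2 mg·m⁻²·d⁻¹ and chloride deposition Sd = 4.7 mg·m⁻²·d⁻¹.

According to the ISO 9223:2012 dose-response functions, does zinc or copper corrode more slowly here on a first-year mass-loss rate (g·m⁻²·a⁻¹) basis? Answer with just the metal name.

zinc: temperature factor f = -0.071·(11.2) = -0.7952
  sulphur-dioxide contribution → 0.9705 μm/a
  chloride contribution → 0.5019 μm/a
  total first-year rate 1.472 μm/a
  mass loss = 1.472 μm/a × 7.14 g/cm³ = 10.51 g·m⁻²·a⁻¹
copper: temperature factor f = -0.080·(11.2) = -0.8960
  sulphur-dioxide contribution → 0.6438 μm/a
  chloride contribution → 0.905 μm/a
  total first-year rate 1.549 μm/a
  mass loss = 1.549 μm/a × 8.96 g/cm³ = 13.88 g·m⁻²·a⁻¹
Ordering by g·m⁻²·a⁻¹: copper (13.9) > zinc (10.5)

zinc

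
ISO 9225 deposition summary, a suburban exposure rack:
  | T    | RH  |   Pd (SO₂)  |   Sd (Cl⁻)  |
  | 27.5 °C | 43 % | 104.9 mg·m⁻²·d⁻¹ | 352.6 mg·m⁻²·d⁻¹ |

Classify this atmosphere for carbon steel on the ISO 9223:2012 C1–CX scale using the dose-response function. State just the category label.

carbon steel: T>10 °C ⇒ hinge -0.054·(27.5−10) = -0.9450
  sulphur-dioxide contribution → 18.28 μm/a
  chloride contribution → 48.07 μm/a
  total first-year rate 66.35 μm/a
ISO 9223 Table 2 (carbon steel): 50 < 66.3 ≤ 80 μm/a ⇒ C4

C4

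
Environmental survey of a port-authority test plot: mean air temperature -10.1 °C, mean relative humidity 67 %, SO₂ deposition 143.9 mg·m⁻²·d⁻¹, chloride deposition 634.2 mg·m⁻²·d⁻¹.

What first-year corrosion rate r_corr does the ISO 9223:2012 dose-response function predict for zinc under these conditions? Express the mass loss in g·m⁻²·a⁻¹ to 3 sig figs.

zinc: f(T) = +0.038·(T−10) [T≤10 °C] = -0.7638
  sulphur-dioxide contribution → 1.167 μm/a
  chloride contribution → 0.5015 μm/a
  total first-year rate 1.668 μm/a
Convert to mass loss: 1.668 μm/a × 7.14 g/cm³ = 11.91 g·m⁻²·a⁻¹

r_corr = 11.9 g·m⁻²·a⁻¹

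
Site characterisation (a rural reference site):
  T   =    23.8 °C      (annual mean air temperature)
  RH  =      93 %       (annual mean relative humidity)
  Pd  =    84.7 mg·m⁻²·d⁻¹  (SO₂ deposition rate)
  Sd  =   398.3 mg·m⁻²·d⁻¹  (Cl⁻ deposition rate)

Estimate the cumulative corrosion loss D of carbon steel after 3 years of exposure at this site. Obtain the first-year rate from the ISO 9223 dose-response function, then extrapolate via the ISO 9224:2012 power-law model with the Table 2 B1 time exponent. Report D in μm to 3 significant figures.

D(3) = 510 μm

carbon steel: f(T) = -0.054·(T−10) [T>10 °C] = -0.7452
  Pd branch = 1.77·Pd^0.52·e^(0.02·RH+f) = 54.28 μm/a
  Sd branch = 0.102·Sd^0.62·e^(0.033·RH+0.04·T) = 232.8 μm/a
  r_corr = 54.28 + 232.8 = 287.1 μm/a
Long-term exponent b (ISO 9224 Table 2, B1) = 0.523
  D(3) = 287.1 × 3^0.523 = 287.1 × 1.776 = 510 μm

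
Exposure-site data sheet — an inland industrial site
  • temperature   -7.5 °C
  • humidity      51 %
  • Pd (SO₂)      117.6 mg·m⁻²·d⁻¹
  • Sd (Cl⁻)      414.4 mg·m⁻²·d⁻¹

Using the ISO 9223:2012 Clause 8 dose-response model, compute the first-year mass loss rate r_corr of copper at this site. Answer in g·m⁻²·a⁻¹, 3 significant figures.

copper: f(T) = +0.126·(T−10) [T≤10 °C] = -2.2050
  SO₂ term: 0.0053·117.6^0.26·exp(0.059·51-2.2050) = 0.0409
  Cl⁻ term: 0.01025·414.4^0.27·exp(0.036·51+0.049·-7.5) = 0.2266
  sum: 0.0409 + 0.2266 → r_corr = 0.2675 μm/a
Convert to mass loss: 0.2675 μm/a × 8.96 g/cm³ = 2.396 g·m⁻²·a⁻¹

r_corr = 2.40 g·m⁻²·a⁻¹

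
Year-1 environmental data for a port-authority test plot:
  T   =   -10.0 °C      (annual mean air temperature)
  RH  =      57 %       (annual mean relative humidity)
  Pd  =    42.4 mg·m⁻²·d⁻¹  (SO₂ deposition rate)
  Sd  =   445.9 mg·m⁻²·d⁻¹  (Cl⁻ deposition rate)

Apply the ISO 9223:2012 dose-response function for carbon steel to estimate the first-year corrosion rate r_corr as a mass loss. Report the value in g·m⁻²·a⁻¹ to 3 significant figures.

r_corr = 170 g·m⁻²·a⁻¹

carbon steel: f(T) = +0.150·(T−10) [T≤10 °C] = -3.0000
  sulphur-dioxide contribution → 1.934 μm/a
  chloride contribution → 19.69 μm/a
  total first-year rate 21.63 μm/a
Convert to mass loss: 21.63 μm/a × 7.85 g/cm³ = 169.8 g·m⁻²·a⁻¹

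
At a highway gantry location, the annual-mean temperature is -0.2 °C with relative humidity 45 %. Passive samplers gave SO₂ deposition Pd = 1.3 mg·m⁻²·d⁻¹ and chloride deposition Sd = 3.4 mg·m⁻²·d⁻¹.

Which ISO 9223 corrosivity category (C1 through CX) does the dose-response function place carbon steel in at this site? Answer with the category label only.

C2

carbon steel: temperature factor f = +0.150·(-10.2) = -1.5300
  sulphur-dioxide contribution → 1.08 μm/a
  chloride contribution → 0.954 μm/a
  total first-year rate 2.035 μm/a
Category bounds: 1.3…25 μm/a bracket r_corr ⇒ C2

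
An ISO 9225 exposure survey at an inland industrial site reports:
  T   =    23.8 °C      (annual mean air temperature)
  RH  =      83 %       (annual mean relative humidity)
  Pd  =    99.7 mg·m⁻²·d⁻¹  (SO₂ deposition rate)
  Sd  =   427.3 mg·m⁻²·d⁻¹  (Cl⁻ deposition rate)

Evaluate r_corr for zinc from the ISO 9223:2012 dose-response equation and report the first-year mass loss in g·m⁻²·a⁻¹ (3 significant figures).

zinc: T>10 °C ⇒ hinge -0.071·(23.8−10) = -0.9798
  sulphur-dioxide contribution → 1.67 μm/a
  chloride contribution → 8.119 μm/a
  total first-year rate 9.789 μm/a
Convert to mass loss: 9.789 μm/a × 7.14 g/cm³ = 69.89 g·m⁻²·a⁻¹

r_corr = 69.9 g·m⁻²·a⁻¹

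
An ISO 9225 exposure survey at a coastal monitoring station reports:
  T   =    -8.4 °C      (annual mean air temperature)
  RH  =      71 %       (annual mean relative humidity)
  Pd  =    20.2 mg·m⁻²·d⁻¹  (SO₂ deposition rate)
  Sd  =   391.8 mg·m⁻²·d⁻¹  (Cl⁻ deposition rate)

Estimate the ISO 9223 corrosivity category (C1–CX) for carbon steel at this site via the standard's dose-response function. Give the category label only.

C3

carbon steel: f(T) = +0.150·(T−10) [T≤10 °C] = -2.7600
  SO₂ term: 1.77·20.2^0.52·exp(0.02·71-2.7600) = 2.212
  Cl⁻ term: 0.102·391.8^0.62·exp(0.033·71+0.04·-8.4) = 30.76
  r_corr = 2.212 + 30.76 = 32.97 μm/a
Category bounds: 25…50 μm/a bracket r_corr ⇒ C3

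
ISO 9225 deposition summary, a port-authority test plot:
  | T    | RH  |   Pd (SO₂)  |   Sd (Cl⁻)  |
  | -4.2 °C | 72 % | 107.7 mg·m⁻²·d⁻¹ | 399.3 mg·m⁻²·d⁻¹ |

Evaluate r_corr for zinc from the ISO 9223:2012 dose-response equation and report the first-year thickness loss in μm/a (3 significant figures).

r_corr = 2.28 μm/a

zinc: temperature factor f = +0.038·(-14.2) = -0.5396
  SO₂ term: 0.0129·107.7^0.44·exp(0.046·72-0.5396) = 1.617
  Cl⁻ term: 0.0175·399.3^0.57·exp(0.008·72+0.085·-4.2) = 0.662
  r_corr = 1.617 + 0.662 = 2.279 μm/a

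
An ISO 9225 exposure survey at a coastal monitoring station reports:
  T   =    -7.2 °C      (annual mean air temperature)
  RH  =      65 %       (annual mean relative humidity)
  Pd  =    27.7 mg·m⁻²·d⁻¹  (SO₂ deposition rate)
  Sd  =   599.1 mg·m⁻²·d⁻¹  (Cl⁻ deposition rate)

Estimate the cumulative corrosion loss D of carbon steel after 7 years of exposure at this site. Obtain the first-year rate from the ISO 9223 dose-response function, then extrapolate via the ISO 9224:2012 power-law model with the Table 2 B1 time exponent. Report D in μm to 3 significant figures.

D(7) = 103 μm

carbon steel: f(T) = +0.150·(T−10) [T≤10 °C] = -2.5800
  SO₂ term: 1.77·27.7^0.52·exp(0.02·65-2.5800) = 2.768
  Cl⁻ term: 0.102·599.1^0.62·exp(0.033·65+0.04·-7.2) = 34.45
  sum: 2.768 + 34.45 → r_corr = 37.21 μm/a
Long-term exponent b (ISO 9224 Table 2, B1) = 0.523
  D(7) = 37.21 × 7^0.523 = 37.21 × 2.767 = 103 μm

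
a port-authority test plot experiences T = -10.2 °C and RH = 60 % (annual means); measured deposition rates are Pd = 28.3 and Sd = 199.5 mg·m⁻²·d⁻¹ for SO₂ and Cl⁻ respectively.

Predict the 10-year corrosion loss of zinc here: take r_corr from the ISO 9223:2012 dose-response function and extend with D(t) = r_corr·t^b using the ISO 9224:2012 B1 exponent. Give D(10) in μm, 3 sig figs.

D(10) = 4.26 μm

zinc: f(T) = +0.038·(T−10) [T≤10 °C] = -0.7676
  Pd branch = 0.0129·Pd^0.44·e^(0.046·RH+f) = 0.4118 μm/a
  Sd branch = 0.0175·Sd^0.57·e^(0.008·RH+0.085·T) = 0.2432 μm/a
  sum: 0.4118 + 0.2432 → r_corr = 0.655 μm/a
Long-term exponent b (ISO 9224 Table 2, B1) = 0.813
  D(10) = 0.655 × 10^0.813 = 0.655 × 6.501 = 4.258 μm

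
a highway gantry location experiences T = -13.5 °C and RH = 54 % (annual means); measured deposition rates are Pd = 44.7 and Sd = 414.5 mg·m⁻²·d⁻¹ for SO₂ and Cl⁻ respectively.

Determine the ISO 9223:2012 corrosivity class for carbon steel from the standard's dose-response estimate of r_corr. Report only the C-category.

C2

carbon steel: T≤10 °C ⇒ hinge +0.150·(-13.5−10) = -3.5250
  sulphur-dioxide contribution → 1.107 μm/a
  chloride contribution → 14.82 μm/a
  total first-year rate 15.93 μm/a
15.9 μm/a falls in (1.3, 25] for carbon steel → category C2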